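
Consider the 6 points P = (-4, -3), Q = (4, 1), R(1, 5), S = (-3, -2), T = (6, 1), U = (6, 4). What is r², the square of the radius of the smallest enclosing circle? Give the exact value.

37.25

A smallest enclosing disk is always determined by at most three of the input points on its boundary.
The farthest pair is P–U with squared distance 149. The circle on this segment as diameter has centre (1, 0.5) and r² = 149/4 = 37.25.
Check Q: distance² to centre = 9.25 ≤ 37.25, so it lies inside.
All remaining points lie in this disk, and no smaller disk contains both endpoints, so this is the minimum enclosing circle.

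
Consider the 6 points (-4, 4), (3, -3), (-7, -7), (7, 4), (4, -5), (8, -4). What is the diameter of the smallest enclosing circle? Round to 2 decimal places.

17.80

The minimum enclosing circle of a finite set is fixed by two of the points (as a diameter) or three (as a circumcircle).
The farthest pair is (-7, -7)–(7, 4) with squared distance 317. The circle on this segment as diameter has centre (0, -1.5) and r² = 317/4 = 79.25.
Check (-4, 4): distance² to centre = 46.25 ≤ 79.25, so it lies inside.
All remaining points lie in this disk, and no smaller disk contains both endpoints, so this is the minimum enclosing circle.
Diameter = 2r = 2√(79.25) ≈ 17.80.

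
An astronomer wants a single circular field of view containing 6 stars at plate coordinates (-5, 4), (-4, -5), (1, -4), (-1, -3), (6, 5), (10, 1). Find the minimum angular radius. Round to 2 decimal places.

7.99

A smallest enclosing disk is always determined by at most three of the input points on its boundary.
The minimum enclosing circle is determined by three boundary points: (-5, 4), (-4, -5), (10, 1).
Their circumcentre is (45/22, 5/22) with r² = 15457/242.
The farthest remaining point (6, 5) is at distance² 9297/242 ≤ 15457/242.
r = √(15457/242) ≈ 7.99.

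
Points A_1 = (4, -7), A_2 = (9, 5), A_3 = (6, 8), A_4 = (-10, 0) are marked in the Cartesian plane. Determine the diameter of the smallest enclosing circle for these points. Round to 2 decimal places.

19.69

A smallest enclosing disk is always determined by at most three of the input points on its boundary.
The minimum enclosing circle is determined by three boundary points: A_1, A_2, A_4.
Their circumcentre is (-19/58, 107/58) with r² = 163085/1682.
The farthest remaining point A_3 is at distance² 131069/1682 ≤ 163085/1682.
Diameter = 2r = 2√(163085/1682) ≈ 19.69.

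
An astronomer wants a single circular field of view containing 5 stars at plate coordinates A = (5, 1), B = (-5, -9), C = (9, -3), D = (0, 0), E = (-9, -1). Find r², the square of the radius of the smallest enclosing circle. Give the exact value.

82

The farthest pair is C–E with squared distance 328. The circle on this segment as diameter has centre (0, -2) and r² = 328/4 = 82.
Check A: distance² to centre = 34 ≤ 82, so it lies inside.
All remaining points lie in this disk, and no smaller disk contains both endpoints, so this is the minimum enclosing circle.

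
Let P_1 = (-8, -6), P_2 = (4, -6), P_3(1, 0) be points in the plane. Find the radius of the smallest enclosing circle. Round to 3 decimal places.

Side lengths²: P_1P_2² = 144, P_1P_3² = 117, P_2P_3² = 45.
Since P_1P_2² = 144 < 117 + 45 = 162, the triangle is acute, so the smallest enclosing circle is the circumcircle.
Circumcentre = (-2, -5.25), r² = 36.5625.
r = √(36.5625) ≈ 6.047.

6.047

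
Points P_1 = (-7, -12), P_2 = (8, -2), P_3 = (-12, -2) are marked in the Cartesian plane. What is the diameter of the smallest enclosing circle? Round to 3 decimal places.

20.156

Side lengths²: P_1P_2² = 325, P_1P_3² = 125, P_2P_3² = 400.
Since P_2P_3² = 400 < 325 + 125 = 450, the triangle is acute, so the smallest enclosing circle is the circumcircle.
Circumcentre = (-2, -3.25), r² = 101.5625.
Diameter = 2r = 2√(101.5625) ≈ 20.156.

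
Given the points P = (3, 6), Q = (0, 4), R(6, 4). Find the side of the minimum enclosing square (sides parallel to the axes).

6

The bounding box has width 6 and height 2.
An axis-aligned square enclosing the set must have side ≥ max(width, height).
So the minimum side is max(6, 2) = 6.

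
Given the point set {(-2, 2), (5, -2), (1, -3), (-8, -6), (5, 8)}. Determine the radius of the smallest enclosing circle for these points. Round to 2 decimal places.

A smallest enclosing disk is always determined by at most three of the input points on its boundary.
The farthest pair is (-8, -6)–(5, 8) with squared distance 365. The circle on this segment as diameter has centre (-1.5, 1) and r² = 365/4 = 91.25.
Check (-2, 2): distance² to centre = 1.25 ≤ 91.25, so it lies inside.
All remaining points lie in this disk, and no smaller disk contains both endpoints, so this is the minimum enclosing circle.
r = √(91.25) ≈ 9.55.

9.55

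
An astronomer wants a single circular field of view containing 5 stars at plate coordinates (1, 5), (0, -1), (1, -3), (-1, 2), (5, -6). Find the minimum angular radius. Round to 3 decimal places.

By Welzl's lemma the MEC is supported by two points (diametrically opposite) or three points (on a circumcircle).
The farthest pair is (1, 5)–(5, -6) with squared distance 137. The circle on this segment as diameter has centre (3, -0.5) and r² = 137/4 = 34.25.
Check (0, -1): distance² to centre = 9.25 ≤ 34.25, so it lies inside.
All remaining points lie in this disk, and no smaller disk contains both endpoints, so this is the minimum enclosing circle.
r = √(34.25) ≈ 5.852.

5.852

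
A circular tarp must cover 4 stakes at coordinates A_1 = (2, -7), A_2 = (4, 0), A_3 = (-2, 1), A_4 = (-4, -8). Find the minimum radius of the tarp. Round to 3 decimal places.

By Welzl's lemma the MEC is supported by two points (diametrically opposite) or three points (on a circumcircle).
The farthest pair is A_2–A_4 with squared distance 128. The circle on this segment as diameter has centre (0, -4) and r² = 128/4 = 32.
Check A_1: distance² to centre = 13 ≤ 32, so it lies inside.
All remaining points lie in this disk, and no smaller disk contains both endpoints, so this is the minimum enclosing circle.
r = √32 ≈ 5.657.

5.657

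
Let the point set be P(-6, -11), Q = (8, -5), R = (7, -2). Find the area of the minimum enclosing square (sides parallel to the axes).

The bounding box has width 14 and height 9.
An axis-aligned square enclosing the set must have side ≥ max(width, height).
So the minimum side is max(14, 9) = 14.
Area = 14² = 196.

196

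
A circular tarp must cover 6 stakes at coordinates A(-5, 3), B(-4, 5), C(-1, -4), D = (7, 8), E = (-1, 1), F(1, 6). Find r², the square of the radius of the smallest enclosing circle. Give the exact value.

By Welzl's lemma the MEC is supported by two points (diametrically opposite) or three points (on a circumcircle).
The minimum enclosing circle is determined by three boundary points: A, C, D.
Their circumcentre is (2.25, 2.5) with r² = 52.8125.
The farthest remaining point B is at distance² 45.3125 ≤ 52.8125.

52.8125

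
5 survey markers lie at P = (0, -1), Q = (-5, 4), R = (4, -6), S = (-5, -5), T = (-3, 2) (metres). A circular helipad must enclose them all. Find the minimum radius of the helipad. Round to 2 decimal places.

By Welzl's lemma the MEC is supported by two points (diametrically opposite) or three points (on a circumcircle).
The farthest pair is Q–R with squared distance 181. The circle on this segment as diameter has centre (-0.5, -1) and r² = 181/4 = 45.25.
Check P: distance² to centre = 0.25 ≤ 45.25, so it lies inside.
All remaining points lie in this disk, and no smaller disk contains both endpoints, so this is the minimum enclosing circle.
r = √(45.25) ≈ 6.73.

6.73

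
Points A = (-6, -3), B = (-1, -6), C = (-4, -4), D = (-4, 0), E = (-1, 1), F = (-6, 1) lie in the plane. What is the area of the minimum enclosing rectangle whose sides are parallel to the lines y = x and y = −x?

In coordinates u = x + y, v = x − y the rectangle is axis-aligned; the map (x,y)→(u,v) scales areas by 2.
u-values: -9, -7, -8, -4, 0, -5; range = 0 − (-9) = 9.
v-values: -3, 5, 0, -4, -2, -7; range = 5 − (-7) = 12.
Area = (9 × 12) / 2 = 54.

54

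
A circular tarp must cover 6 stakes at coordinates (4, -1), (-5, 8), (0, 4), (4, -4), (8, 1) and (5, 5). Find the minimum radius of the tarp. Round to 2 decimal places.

The minimum enclosing circle of a finite set is fixed by two of the points (as a diameter) or three (as a circumcircle).
The minimum enclosing circle is determined by three boundary points: (-5, 8), (4, -4), (8, 1).
Their circumcentre is (37/62, 175/62) with r² = 111725/1922.
The farthest remaining point (4, -1) is at distance² 50345/1922 ≤ 111725/1922.
r = √(111725/1922) ≈ 7.62.

7.62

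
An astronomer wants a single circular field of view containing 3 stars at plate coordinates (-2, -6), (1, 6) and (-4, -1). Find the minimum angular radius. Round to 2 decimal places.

Call the three points A, B, C in the order given.
Side lengths²: AB² = 153, AC² = 29, BC² = 74.
Since AB² = 153 ≥ 74 + 29 = 103, the angle opposite AB is not acute, so the smallest enclosing circle has AB as diameter.
Centre = midpoint of AB = (-0.5, 0), r² = 153/4 = 38.25.
r = √(38.25) ≈ 6.18.

6.18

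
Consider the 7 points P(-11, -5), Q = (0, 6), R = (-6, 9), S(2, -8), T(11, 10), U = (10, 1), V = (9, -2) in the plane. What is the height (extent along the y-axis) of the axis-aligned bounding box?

18

max y = 10, min y = -8, so height = 18.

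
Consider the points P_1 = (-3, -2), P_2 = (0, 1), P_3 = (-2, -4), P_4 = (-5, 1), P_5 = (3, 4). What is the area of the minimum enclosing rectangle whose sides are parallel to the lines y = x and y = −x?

52

In coordinates u = x + y, v = x − y the rectangle is axis-aligned; the map (x,y)→(u,v) scales areas by 2.
u-values: -5, 1, -6, -4, 7; range = 7 − (-6) = 13.
v-values: -1, -1, 2, -6, -1; range = 2 − (-6) = 8.
Area = (13 × 8) / 2 = 52.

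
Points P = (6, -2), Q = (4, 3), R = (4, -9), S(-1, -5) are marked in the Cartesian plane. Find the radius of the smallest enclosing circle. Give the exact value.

6

The farthest pair is Q–R with squared distance 144. The circle on this segment as diameter has centre (4, -3) and r² = 144/4 = 36.
Check P: distance² to centre = 5 ≤ 36, so it lies inside.
All remaining points lie in this disk, and no smaller disk contains both endpoints, so this is the minimum enclosing circle.
r = √36 = 6.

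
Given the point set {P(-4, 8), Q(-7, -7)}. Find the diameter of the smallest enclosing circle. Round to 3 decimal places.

The smallest circle enclosing two points has them as diameter endpoints.
Centre = midpoint = (-5.5, 0.5); r² = |PQ|²/4 = 234/4 = 58.5.
Diameter = 2r = 2√(58.5) ≈ 15.297.

15.297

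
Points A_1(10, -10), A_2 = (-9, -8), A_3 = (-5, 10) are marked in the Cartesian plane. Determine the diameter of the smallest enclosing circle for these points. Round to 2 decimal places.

25.16

Side lengths²: A_1A_2² = 365, A_1A_3² = 625, A_2A_3² = 340.
Since A_1A_3² = 625 < 365 + 340 = 705, the triangle is acute, so the smallest enclosing circle is the circumcircle.
Circumcentre = (19/14, -6/7), r² = 31025/196.
Diameter = 2r = 2√(31025/196) ≈ 25.16.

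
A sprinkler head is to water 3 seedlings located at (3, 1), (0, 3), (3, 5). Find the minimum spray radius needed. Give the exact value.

Call the three points A, B, C in the order given.
Side lengths²: AB² = 13, AC² = 16, BC² = 13.
Since AC² = 16 < 13 + 13 = 26, the triangle is acute, so the smallest enclosing circle is the circumcircle.
Circumcentre = (13/6, 3), r² = 169/36.
r = √(169/36) = 13/6.

13/6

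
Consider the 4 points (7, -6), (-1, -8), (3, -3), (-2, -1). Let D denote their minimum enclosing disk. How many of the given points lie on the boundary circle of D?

The minimum enclosing circle is determined by three boundary points: (7, -6), (-1, -8), (-2, -1).
Their circumcentre is (65/29, -115/29) with r² = 22525/841.
The farthest remaining point (3, -3) is at distance² 1268/841 ≤ 22525/841.
The points at distance exactly r from the centre are (7, -6), (-1, -8), (-2, -1) — 3 points.

3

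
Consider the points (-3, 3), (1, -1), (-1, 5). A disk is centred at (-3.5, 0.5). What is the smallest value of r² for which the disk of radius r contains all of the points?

The required radius is the distance from (-3.5, 0.5) to the farthest point.
Squared distances: 6.5, 22.5, 26.5.
Maximum is 26.5, attained at (-1, 5).

26.5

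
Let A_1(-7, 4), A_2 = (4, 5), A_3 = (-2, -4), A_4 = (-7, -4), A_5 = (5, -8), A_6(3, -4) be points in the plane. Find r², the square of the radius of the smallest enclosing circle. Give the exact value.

5185/72

The minimum enclosing circle of a finite set is fixed by two of the points (as a diameter) or three (as a circumcircle).
The minimum enclosing circle is determined by three boundary points: A_1, A_2, A_5.
Their circumcentre is (-11/12, -23/12) with r² = 5185/72.
The farthest remaining point A_4 is at distance² 2977/72 ≤ 5185/72.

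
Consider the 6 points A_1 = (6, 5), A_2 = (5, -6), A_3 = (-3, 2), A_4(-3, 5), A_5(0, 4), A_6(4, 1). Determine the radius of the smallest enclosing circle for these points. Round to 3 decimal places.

The minimum enclosing circle is determined by three boundary points: A_1, A_2, A_4.
Their circumcentre is (1.5, -3/22) with r² = 11285/242.
The farthest remaining point A_3 is at distance² 6005/242 ≤ 11285/242.
r = √(11285/242) ≈ 6.829.

6.829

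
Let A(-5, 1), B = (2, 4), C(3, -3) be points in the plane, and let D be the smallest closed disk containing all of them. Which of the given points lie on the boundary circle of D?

A, B, C

Side lengths²: AB² = 58, AC² = 80, BC² = 50.
Since AC² = 80 < 58 + 50 = 108, the triangle is acute, so the smallest enclosing circle is the circumcircle.
Circumcentre = (-6/13, 1/13), r² = 3625/169.
The points at distance exactly r from the centre are A, B, C — 3 points.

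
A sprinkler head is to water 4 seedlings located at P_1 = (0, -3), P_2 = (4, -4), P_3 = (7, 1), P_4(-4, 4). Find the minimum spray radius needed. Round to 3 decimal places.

The minimum enclosing circle is determined by three boundary points: P_2, P_3, P_4.
Their circumcentre is (1.125, 1.125) with r² = 34.53125.
The farthest remaining point P_1 is at distance² 18.28125 ≤ 34.53125.
r = √(34.53125) ≈ 5.876.

5.876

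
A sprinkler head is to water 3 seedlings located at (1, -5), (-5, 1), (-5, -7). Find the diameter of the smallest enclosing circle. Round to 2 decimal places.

Call the three points A, B, C in the order given.
Side lengths²: AB² = 72, AC² = 40, BC² = 64.
Since AB² = 72 < 64 + 40 = 104, the triangle is acute, so the smallest enclosing circle is the circumcircle.
Circumcentre = (-3, -3), r² = 20.
Diameter = 2r = 2√20 ≈ 8.94.

8.94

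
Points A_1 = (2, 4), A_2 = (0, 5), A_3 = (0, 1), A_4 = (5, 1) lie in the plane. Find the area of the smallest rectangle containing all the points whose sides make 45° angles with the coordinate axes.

In coordinates u = x + y, v = x − y the rectangle is axis-aligned; the map (x,y)→(u,v) scales areas by 2.
u-values: 6, 5, 1, 6; range = 6 − 1 = 5.
v-values: -2, -5, -1, 4; range = 4 − (-5) = 9.
Area = (5 × 9) / 2 = 22.5.

22.5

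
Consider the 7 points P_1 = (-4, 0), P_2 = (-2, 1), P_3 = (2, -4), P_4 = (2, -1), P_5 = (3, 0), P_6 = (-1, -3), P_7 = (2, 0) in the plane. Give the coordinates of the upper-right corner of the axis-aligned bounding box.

x-range [-4, 3], y-range [-4, 1].
The upper-right corner is (3, 1).

(3, 1)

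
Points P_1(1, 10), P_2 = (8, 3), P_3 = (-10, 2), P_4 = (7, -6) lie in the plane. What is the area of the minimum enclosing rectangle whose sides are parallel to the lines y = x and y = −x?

237.5

In coordinates u = x + y, v = x − y the rectangle is axis-aligned; the map (x,y)→(u,v) scales areas by 2.
u-values: 11, 11, -8, 1; range = 11 − (-8) = 19.
v-values: -9, 5, -12, 13; range = 13 − (-12) = 25.
Area = (19 × 25) / 2 = 237.5.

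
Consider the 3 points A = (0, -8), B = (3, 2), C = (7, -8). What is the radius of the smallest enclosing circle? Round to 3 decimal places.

Side lengths²: AB² = 109, AC² = 49, BC² = 116.
Since BC² = 116 < 109 + 49 = 158, the triangle is acute, so the smallest enclosing circle is the circumcircle.
Circumcentre = (3.5, -3.6), r² = 31.61.
r = √(31.61) ≈ 5.622.

5.622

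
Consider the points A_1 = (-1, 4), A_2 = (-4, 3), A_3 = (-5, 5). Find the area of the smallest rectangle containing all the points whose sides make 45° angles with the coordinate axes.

In coordinates u = x + y, v = x − y the rectangle is axis-aligned; the map (x,y)→(u,v) scales areas by 2.
u-values: 3, -1, 0; range = 3 − (-1) = 4.
v-values: -5, -7, -10; range = -5 − (-10) = 5.
Area = (4 × 5) / 2 = 10.

10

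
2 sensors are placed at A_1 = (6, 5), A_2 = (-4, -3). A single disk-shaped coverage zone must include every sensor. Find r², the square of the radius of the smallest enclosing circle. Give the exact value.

41

The smallest circle enclosing two points has them as diameter endpoints.
Centre = midpoint = (1, 1); r² = |A_1A_2|²/4 = 164/4 = 41.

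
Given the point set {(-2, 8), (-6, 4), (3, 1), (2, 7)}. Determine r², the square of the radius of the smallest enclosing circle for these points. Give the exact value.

The minimum enclosing circle is determined by three boundary points: (-6, 4), (3, 1), (2, 7).
Their circumcentre is (-41/34, 115/34) with r² = 13505/578.
The farthest remaining point (-2, 8) is at distance² 12689/578 ≤ 13505/578.

13505/578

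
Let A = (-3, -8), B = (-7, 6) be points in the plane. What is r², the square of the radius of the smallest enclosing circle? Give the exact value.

The smallest circle enclosing two points has them as diameter endpoints.
Centre = midpoint = (-5, -1); r² = |AB|²/4 = 212/4 = 53.

53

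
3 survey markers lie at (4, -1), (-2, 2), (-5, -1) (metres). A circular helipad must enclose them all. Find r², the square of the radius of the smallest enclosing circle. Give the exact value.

Call the three points A, B, C in the order given.
Side lengths²: AB² = 45, AC² = 81, BC² = 18.
Since AC² = 81 ≥ 45 + 18 = 63, the angle opposite AC is not acute, so the smallest enclosing circle has AC as diameter.
Centre = midpoint of AC = (-0.5, -1), r² = 81/4 = 20.25.

20.25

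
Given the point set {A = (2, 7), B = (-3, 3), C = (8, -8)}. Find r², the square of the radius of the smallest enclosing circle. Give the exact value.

1189/18

Side lengths²: AB² = 41, AC² = 261, BC² = 242.
Since AC² = 261 < 242 + 41 = 283, the triangle is acute, so the smallest enclosing circle is the circumcircle.
Circumcentre = (25/6, -5/6), r² = 1189/18.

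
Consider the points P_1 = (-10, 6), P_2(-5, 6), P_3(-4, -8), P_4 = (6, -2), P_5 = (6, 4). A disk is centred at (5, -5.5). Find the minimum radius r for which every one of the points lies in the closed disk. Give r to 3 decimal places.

18.901

The required radius is the distance from (5, -5.5) to the farthest point.
Squared distances: 357.25, 232.25, 87.25, 13.25, 91.25.
Maximum is 357.25, attained at P_1.
r = √(357.25) ≈ 18.901.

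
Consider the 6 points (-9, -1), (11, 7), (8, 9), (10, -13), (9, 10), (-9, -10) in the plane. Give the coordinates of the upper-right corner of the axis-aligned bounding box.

(11, 10)

x-range [-9, 11], y-range [-13, 10].
The upper-right corner is (11, 10).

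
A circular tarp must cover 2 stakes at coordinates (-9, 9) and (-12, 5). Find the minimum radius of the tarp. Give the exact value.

2.5

The smallest circle enclosing two points has them as diameter endpoints.
Centre = midpoint = (-10.5, 7); r² = |(-9, 9)−(-12, 5)|²/4 = 25/4 = 6.25.
r = √(6.25) = 2.5.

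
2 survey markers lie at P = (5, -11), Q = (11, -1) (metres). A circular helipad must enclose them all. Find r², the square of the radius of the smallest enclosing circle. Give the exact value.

34

The smallest circle enclosing two points has them as diameter endpoints.
Centre = midpoint = (8, -6); r² = |PQ|²/4 = 136/4 = 34.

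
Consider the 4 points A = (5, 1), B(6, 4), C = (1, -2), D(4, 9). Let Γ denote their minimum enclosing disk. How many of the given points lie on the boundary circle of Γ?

A smallest enclosing disk is always determined by at most three of the input points on its boundary.
The farthest pair is C–D with squared distance 130. The circle on this segment as diameter has centre (2.5, 3.5) and r² = 130/4 = 32.5.
Check A: distance² to centre = 12.5 ≤ 32.5, so it lies inside.
All remaining points lie in this disk, and no smaller disk contains both endpoints, so this is the minimum enclosing circle.
The points at distance exactly r from the centre are C, D — 2 points.

2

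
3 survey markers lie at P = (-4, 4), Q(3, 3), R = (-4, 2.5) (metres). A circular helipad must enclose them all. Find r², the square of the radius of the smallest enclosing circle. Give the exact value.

Side lengths²: PQ² = 50, PR² = 2.25, QR² = 49.25.
Since PQ² = 50 < 49.25 + 2.25 = 51.5, the triangle is acute, so the smallest enclosing circle is the circumcircle.
Circumcentre = (-15/28, 3.25), r² = 4925/392.

4925/392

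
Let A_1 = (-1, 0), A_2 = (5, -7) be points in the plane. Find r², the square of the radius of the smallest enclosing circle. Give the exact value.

21.25

The smallest circle enclosing two points has them as diameter endpoints.
Centre = midpoint = (2, -3.5); r² = |A_1A_2|²/4 = 85/4 = 21.25.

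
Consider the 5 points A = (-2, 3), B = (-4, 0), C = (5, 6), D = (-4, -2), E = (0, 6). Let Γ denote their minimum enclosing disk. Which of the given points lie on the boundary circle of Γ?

C, D

The minimum enclosing circle of a finite set is fixed by two of the points (as a diameter) or three (as a circumcircle).
The farthest pair is C–D with squared distance 145. The circle on this segment as diameter has centre (0.5, 2) and r² = 145/4 = 36.25.
Check A: distance² to centre = 7.25 ≤ 36.25, so it lies inside.
All remaining points lie in this disk, and no smaller disk contains both endpoints, so this is the minimum enclosing circle.
The points at distance exactly r from the centre are C, D — 2 points.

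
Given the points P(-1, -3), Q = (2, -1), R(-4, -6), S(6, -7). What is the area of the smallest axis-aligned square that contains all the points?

The bounding box has width 10 and height 6.
An axis-aligned square enclosing the set must have side ≥ max(width, height).
So the minimum side is max(10, 6) = 10.
Area = 10² = 100.

100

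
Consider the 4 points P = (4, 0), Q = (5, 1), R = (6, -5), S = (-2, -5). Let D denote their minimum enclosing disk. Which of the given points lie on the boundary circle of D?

Q, R, S

The minimum enclosing circle is determined by three boundary points: Q, R, S.
Their circumcentre is (2, -31/12) with r² = 3145/144.
The farthest remaining point P is at distance² 1537/144 ≤ 3145/144.
The points at distance exactly r from the centre are Q, R, S — 3 points.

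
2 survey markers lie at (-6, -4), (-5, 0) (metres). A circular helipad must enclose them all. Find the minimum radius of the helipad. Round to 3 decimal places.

The smallest circle enclosing two points has them as diameter endpoints.
Centre = midpoint = (-5.5, -2); r² = |(-6, -4)−(-5, 0)|²/4 = 17/4 = 4.25.
r = √(4.25) ≈ 2.062.

2.062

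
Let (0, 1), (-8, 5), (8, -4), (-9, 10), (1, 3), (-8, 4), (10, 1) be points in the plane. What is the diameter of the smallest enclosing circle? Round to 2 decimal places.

The farthest pair is (8, -4)–(-9, 10) with squared distance 485. The circle on this segment as diameter has centre (-0.5, 3) and r² = 485/4 = 121.25.
Check (0, 1): distance² to centre = 4.25 ≤ 121.25, so it lies inside.
All remaining points lie in this disk, and no smaller disk contains both endpoints, so this is the minimum enclosing circle.
Diameter = 2r = 2√(121.25) ≈ 22.02.

22.02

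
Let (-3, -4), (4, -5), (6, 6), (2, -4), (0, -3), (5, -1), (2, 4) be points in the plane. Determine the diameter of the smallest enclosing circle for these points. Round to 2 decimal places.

13.45

The farthest pair is (-3, -4)–(6, 6) with squared distance 181. The circle on this segment as diameter has centre (1.5, 1) and r² = 181/4 = 45.25.
Check (4, -5): distance² to centre = 42.25 ≤ 45.25, so it lies inside.
All remaining points lie in this disk, and no smaller disk contains both endpoints, so this is the minimum enclosing circle.
Diameter = 2r = 2√(45.25) ≈ 13.45.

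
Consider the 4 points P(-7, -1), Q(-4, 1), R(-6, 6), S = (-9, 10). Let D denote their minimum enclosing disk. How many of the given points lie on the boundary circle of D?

A smallest enclosing disk is always determined by at most three of the input points on its boundary.
The farthest pair is P–S with squared distance 125. The circle on this segment as diameter has centre (-8, 4.5) and r² = 125/4 = 31.25.
Check Q: distance² to centre = 28.25 ≤ 31.25, so it lies inside.
All remaining points lie in this disk, and no smaller disk contains both endpoints, so this is the minimum enclosing circle.
The points at distance exactly r from the centre are P, S — 2 points.

2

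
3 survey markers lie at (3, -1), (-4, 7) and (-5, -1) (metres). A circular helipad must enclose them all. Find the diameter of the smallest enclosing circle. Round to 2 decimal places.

Call the three points A, B, C in the order given.
Side lengths²: AB² = 113, AC² = 64, BC² = 65.
Since AB² = 113 < 65 + 64 = 129, the triangle is acute, so the smallest enclosing circle is the circumcircle.
Circumcentre = (-1, 2.5625), r² = 28.69140625.
Diameter = 2r = 2√(28.69140625) ≈ 10.71.

10.71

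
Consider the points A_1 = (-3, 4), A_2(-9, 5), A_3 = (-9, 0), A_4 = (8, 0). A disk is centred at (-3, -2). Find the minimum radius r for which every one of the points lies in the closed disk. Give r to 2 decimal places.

The required radius is the distance from (-3, -2) to the farthest point.
Squared distances: 36, 85, 40, 125.
Maximum is 125, attained at A_4.
r = √125 ≈ 11.18.

11.18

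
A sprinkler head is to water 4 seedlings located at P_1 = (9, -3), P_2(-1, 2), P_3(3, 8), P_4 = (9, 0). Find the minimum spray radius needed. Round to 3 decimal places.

The minimum enclosing circle of a finite set is fixed by two of the points (as a diameter) or three (as a circumcircle).
The minimum enclosing circle is determined by three boundary points: P_1, P_2, P_3.
Their circumcentre is (5.3125, 2.125) with r² = 39.86328125.
The farthest remaining point P_4 is at distance² 18.11328125 ≤ 39.86328125.
r = √(39.86328125) ≈ 6.314.

6.314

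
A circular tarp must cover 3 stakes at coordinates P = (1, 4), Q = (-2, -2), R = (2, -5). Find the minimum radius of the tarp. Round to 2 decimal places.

4.53

Side lengths²: PQ² = 45, PR² = 82, QR² = 25.
Since PR² = 82 ≥ 45 + 25 = 70, the angle opposite PR is not acute, so the smallest enclosing circle has PR as diameter.
Centre = midpoint of PR = (1.5, -0.5), r² = 82/4 = 20.5.
r = √(20.5) ≈ 4.53.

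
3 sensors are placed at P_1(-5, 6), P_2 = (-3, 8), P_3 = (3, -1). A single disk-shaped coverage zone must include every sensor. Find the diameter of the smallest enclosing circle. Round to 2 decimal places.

10.84

Side lengths²: P_1P_2² = 8, P_1P_3² = 113, P_2P_3² = 117.
Since P_2P_3² = 117 < 113 + 8 = 121, the triangle is acute, so the smallest enclosing circle is the circumcircle.
Circumcentre = (-0.3, 3.3), r² = 29.38.
Diameter = 2r = 2√(29.38) ≈ 10.84.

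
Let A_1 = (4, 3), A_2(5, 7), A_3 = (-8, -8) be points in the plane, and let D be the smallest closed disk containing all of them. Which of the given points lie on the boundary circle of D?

A_2, A_3

Side lengths²: A_1A_2² = 17, A_1A_3² = 265, A_2A_3² = 394.
Since A_2A_3² = 394 ≥ 265 + 17 = 282, the angle opposite A_2A_3 is not acute, so the smallest enclosing circle has A_2A_3 as diameter.
Centre = midpoint of A_2A_3 = (-1.5, -0.5), r² = 394/4 = 98.5.
The points at distance exactly r from the centre are A_2, A_3 — 2 points.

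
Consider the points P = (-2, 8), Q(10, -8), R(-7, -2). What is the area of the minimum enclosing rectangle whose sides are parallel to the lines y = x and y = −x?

210

In coordinates u = x + y, v = x − y the rectangle is axis-aligned; the map (x,y)→(u,v) scales areas by 2.
u-values: 6, 2, -9; range = 6 − (-9) = 15.
v-values: -10, 18, -5; range = 18 − (-10) = 28.
Area = (15 × 28) / 2 = 210.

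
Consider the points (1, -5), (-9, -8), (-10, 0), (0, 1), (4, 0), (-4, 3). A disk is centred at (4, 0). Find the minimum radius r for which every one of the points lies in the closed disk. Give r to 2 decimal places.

15.26

The required radius is the distance from (4, 0) to the farthest point.
Squared distances: 34, 233, 196, 17, 0, 73.
Maximum is 233, attained at (-9, -8).
r = √233 ≈ 15.26.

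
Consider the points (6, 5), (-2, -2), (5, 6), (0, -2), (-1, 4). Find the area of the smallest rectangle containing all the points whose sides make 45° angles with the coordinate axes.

In coordinates u = x + y, v = x − y the rectangle is axis-aligned; the map (x,y)→(u,v) scales areas by 2.
u-values: 11, -4, 11, -2, 3; range = 11 − (-4) = 15.
v-values: 1, 0, -1, 2, -5; range = 2 − (-5) = 7.
Area = (15 × 7) / 2 = 52.5.

52.5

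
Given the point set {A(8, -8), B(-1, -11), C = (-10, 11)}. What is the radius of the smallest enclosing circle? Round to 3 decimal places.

13.086

Side lengths²: AB² = 90, AC² = 685, BC² = 565.
Since AC² = 685 ≥ 565 + 90 = 655, the angle opposite AC is not acute, so the smallest enclosing circle has AC as diameter.
Centre = midpoint of AC = (-1, 1.5), r² = 685/4 = 171.25.
r = √(171.25) ≈ 13.086.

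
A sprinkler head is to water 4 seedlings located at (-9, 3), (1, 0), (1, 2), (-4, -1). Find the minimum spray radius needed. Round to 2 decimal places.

5.22

The minimum enclosing circle of a finite set is fixed by two of the points (as a diameter) or three (as a circumcircle).
The farthest pair is (-9, 3)–(1, 0) with squared distance 109. The circle on this segment as diameter has centre (-4, 1.5) and r² = 109/4 = 27.25.
Check (1, 2): distance² to centre = 25.25 ≤ 27.25, so it lies inside.
All remaining points lie in this disk, and no smaller disk contains both endpoints, so this is the minimum enclosing circle.
r = √(27.25) ≈ 5.22.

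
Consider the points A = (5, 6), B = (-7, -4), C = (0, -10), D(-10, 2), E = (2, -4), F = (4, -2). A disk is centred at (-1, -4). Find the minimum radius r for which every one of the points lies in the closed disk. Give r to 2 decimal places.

11.66

The required radius is the distance from (-1, -4) to the farthest point.
Squared distances: 136, 36, 37, 117, 9, 29.
Maximum is 136, attained at A.
r = √136 ≈ 11.66.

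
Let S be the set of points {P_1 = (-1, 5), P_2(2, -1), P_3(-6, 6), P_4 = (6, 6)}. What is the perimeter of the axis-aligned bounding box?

38

Width = max x − min x = 6 − (-6) = 12.
Height = max y − min y = 6 − (-1) = 7.
Perimeter = 2(12 + 7) = 38.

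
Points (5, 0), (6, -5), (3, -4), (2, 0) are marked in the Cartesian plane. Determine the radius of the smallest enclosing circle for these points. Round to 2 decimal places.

3.20

The minimum enclosing circle of a finite set is fixed by two of the points (as a diameter) or three (as a circumcircle).
The farthest pair is (6, -5)–(2, 0) with squared distance 41. The circle on this segment as diameter has centre (4, -2.5) and r² = 41/4 = 10.25.
Check (5, 0): distance² to centre = 7.25 ≤ 10.25, so it lies inside.
All remaining points lie in this disk, and no smaller disk contains both endpoints, so this is the minimum enclosing circle.
r = √(10.25) ≈ 3.20.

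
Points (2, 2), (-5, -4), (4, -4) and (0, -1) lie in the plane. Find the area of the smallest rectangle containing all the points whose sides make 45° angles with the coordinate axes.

58.5

In coordinates u = x + y, v = x − y the rectangle is axis-aligned; the map (x,y)→(u,v) scales areas by 2.
u-values: 4, -9, 0, -1; range = 4 − (-9) = 13.
v-values: 0, -1, 8, 1; range = 8 − (-1) = 9.
Area = (13 × 9) / 2 = 58.5.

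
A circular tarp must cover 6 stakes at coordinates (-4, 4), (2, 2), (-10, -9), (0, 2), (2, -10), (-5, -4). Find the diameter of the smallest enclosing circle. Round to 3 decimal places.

16.335

A smallest enclosing disk is always determined by at most three of the input points on its boundary.
The minimum enclosing circle is determined by three boundary points: (2, 2), (-10, -9), (2, -10).
Their circumcentre is (-85/24, -4) with r² = 38425/576.
The farthest remaining point (-4, 4) is at distance² 36985/576 ≤ 38425/576.
Diameter = 2r = 2√(38425/576) ≈ 16.335.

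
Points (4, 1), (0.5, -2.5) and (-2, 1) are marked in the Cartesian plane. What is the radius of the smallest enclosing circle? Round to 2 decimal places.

Call the three points A, B, C in the order given.
Side lengths²: AB² = 24.5, AC² = 36, BC² = 18.5.
Since AC² = 36 < 24.5 + 18.5 = 43, the triangle is acute, so the smallest enclosing circle is the circumcircle.
Circumcentre = (1, 0.5), r² = 9.25.
r = √(9.25) ≈ 3.04.

3.04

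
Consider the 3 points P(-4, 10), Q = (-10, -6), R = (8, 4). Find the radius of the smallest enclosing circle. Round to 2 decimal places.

Side lengths²: PQ² = 292, PR² = 180, QR² = 424.
Since QR² = 424 < 292 + 180 = 472, the triangle is acute, so the smallest enclosing circle is the circumcircle.
Circumcentre = (-29/19, -1/19), r² = 38690/361.
r = √(38690/361) ≈ 10.35.

10.35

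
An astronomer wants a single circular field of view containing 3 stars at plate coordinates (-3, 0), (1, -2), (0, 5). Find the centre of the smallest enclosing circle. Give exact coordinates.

Call the three points A, B, C in the order given.
Side lengths²: AB² = 20, AC² = 34, BC² = 50.
Since BC² = 50 < 34 + 20 = 54, the triangle is acute, so the smallest enclosing circle is the circumcircle.
Circumcentre = (3/13, 19/13), r² = 2125/169.
Centre = (3/13, 19/13).

(3/13, 19/13)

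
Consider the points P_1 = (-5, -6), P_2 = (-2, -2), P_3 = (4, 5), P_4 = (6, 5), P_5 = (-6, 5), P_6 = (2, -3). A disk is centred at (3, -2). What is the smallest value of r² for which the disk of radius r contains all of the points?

The required radius is the distance from (3, -2) to the farthest point.
Squared distances: 80, 25, 50, 58, 130, 2.
Maximum is 130, attained at P_5.

130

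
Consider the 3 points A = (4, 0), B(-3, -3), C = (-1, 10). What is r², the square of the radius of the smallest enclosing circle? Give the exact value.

25085/578

Side lengths²: AB² = 58, AC² = 125, BC² = 173.
Since BC² = 173 < 125 + 58 = 183, the triangle is acute, so the smallest enclosing circle is the circumcircle.
Circumcentre = (-55/34, 117/34), r² = 25085/578.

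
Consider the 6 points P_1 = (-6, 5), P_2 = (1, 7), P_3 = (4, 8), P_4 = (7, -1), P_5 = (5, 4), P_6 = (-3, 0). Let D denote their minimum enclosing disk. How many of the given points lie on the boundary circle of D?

A smallest enclosing disk is always determined by at most three of the input points on its boundary.
The farthest pair is P_1–P_4 with squared distance 205. The circle on this segment as diameter has centre (0.5, 2) and r² = 205/4 = 51.25.
Check P_2: distance² to centre = 25.25 ≤ 51.25, so it lies inside.
All remaining points lie in this disk, and no smaller disk contains both endpoints, so this is the minimum enclosing circle.
The points at distance exactly r from the centre are P_1, P_4 — 2 points.

2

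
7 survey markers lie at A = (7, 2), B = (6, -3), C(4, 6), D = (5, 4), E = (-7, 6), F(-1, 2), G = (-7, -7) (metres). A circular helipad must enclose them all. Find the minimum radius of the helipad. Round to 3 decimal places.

8.655

By Welzl's lemma the MEC is supported by two points (diametrically opposite) or three points (on a circumcircle).
The minimum enclosing circle is determined by three boundary points: A, E, G.
Their circumcentre is (-9/7, -0.5) with r² = 14681/196.
The farthest remaining point C is at distance² 13757/196 ≤ 14681/196.
r = √(14681/196) ≈ 8.655.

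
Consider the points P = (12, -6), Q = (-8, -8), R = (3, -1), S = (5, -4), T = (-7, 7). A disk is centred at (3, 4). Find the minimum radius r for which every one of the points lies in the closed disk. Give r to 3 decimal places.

16.279

The required radius is the distance from (3, 4) to the farthest point.
Squared distances: 181, 265, 25, 68, 109.
Maximum is 265, attained at Q.
r = √265 ≈ 16.279.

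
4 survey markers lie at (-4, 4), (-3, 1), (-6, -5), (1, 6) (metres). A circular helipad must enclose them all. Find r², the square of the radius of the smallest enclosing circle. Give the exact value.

The farthest pair is (-6, -5)–(1, 6) with squared distance 170. The circle on this segment as diameter has centre (-2.5, 0.5) and r² = 170/4 = 42.5.
Check (-4, 4): distance² to centre = 14.5 ≤ 42.5, so it lies inside.
All remaining points lie in this disk, and no smaller disk contains both endpoints, so this is the minimum enclosing circle.

42.5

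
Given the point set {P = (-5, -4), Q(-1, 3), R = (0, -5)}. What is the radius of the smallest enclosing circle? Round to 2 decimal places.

4.25

Side lengths²: PQ² = 65, PR² = 26, QR² = 65.
Since QR² = 65 < 65 + 26 = 91, the triangle is acute, so the smallest enclosing circle is the circumcircle.
Circumcentre = (-11/6, -7/6), r² = 325/18.
r = √(325/18) ≈ 4.25.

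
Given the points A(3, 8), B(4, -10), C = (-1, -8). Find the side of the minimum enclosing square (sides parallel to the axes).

18

The bounding box has width 5 and height 18.
An axis-aligned square enclosing the set must have side ≥ max(width, height).
So the minimum side is max(5, 18) = 18.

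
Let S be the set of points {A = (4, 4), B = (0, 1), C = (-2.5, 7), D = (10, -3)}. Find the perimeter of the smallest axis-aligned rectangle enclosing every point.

Width = max x − min x = 10 − (-2.5) = 12.5.
Height = max y − min y = 7 − (-3) = 10.
Perimeter = 2(12.5 + 10) = 45.

45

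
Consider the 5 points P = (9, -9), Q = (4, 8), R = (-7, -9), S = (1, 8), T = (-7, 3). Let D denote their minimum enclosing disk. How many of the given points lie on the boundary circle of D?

3

A smallest enclosing disk is always determined by at most three of the input points on its boundary.
The minimum enclosing circle is determined by three boundary points: P, Q, R.
Their circumcentre is (1, -36/17) with r² = 32185/289.
The farthest remaining point S is at distance² 29584/289 ≤ 32185/289.
The points at distance exactly r from the centre are P, Q, R — 3 points.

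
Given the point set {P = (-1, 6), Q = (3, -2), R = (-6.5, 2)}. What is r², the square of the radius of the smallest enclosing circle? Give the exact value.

Side lengths²: PQ² = 80, PR² = 46.25, QR² = 106.25.
Since QR² = 106.25 < 80 + 46.25 = 126.25, the triangle is acute, so the smallest enclosing circle is the circumcircle.
Circumcentre = (-17/12, 19/24), r² = 15725/576.

15725/576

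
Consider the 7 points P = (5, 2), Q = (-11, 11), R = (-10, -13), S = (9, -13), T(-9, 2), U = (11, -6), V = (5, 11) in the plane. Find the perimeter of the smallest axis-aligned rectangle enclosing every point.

Width = max x − min x = 11 − (-11) = 22.
Height = max y − min y = 11 − (-13) = 24.
Perimeter = 2(22 + 24) = 92.

92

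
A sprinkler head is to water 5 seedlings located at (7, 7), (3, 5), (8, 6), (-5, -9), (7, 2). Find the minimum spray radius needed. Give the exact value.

The minimum enclosing circle of a finite set is fixed by two of the points (as a diameter) or three (as a circumcircle).
The farthest pair is (7, 7)–(-5, -9) with squared distance 400. The circle on this segment as diameter has centre (1, -1) and r² = 400/4 = 100.
Check (3, 5): distance² to centre = 40 ≤ 100, so it lies inside.
All remaining points lie in this disk, and no smaller disk contains both endpoints, so this is the minimum enclosing circle.
r = √100 = 10.

10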